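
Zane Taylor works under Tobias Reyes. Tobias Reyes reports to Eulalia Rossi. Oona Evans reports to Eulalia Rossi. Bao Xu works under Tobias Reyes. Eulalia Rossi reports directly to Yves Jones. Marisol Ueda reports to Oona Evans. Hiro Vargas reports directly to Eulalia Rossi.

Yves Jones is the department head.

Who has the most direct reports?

Direct-report counts: Yves Jones has 1; Eulalia Rossi has 3; Oona Evans has 1; Tobias Reyes has 2. The largest is 3, held by Eulalia Rossi.

Eulalia Rossi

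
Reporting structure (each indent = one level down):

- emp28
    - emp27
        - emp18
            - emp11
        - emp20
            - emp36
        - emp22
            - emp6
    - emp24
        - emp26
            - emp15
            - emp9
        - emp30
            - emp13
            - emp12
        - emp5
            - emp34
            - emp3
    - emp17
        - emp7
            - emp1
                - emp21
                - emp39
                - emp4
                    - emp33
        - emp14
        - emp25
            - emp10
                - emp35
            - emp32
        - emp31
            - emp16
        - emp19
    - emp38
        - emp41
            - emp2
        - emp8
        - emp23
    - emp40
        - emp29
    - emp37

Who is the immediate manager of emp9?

emp26

emp9 reports directly to emp26.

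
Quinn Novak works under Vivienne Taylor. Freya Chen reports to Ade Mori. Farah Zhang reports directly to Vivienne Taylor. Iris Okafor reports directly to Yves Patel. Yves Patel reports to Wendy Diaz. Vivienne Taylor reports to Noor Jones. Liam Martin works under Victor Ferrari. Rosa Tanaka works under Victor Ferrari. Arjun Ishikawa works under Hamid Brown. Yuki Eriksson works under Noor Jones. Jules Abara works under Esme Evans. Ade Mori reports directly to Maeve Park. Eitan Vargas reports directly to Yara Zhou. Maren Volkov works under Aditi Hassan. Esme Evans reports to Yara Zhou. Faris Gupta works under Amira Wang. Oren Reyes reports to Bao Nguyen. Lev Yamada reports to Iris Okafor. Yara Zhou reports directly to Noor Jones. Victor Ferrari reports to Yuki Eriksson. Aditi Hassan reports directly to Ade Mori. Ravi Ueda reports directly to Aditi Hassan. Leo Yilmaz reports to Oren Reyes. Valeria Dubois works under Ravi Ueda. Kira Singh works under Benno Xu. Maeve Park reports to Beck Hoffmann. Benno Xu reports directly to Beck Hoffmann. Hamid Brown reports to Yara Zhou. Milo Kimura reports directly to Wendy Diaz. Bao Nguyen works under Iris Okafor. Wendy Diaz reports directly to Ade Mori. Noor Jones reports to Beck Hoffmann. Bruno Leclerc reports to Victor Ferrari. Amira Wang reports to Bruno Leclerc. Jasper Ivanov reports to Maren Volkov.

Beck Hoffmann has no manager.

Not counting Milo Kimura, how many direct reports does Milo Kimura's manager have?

Milo Kimura reports to Wendy Diaz. Wendy Diaz's other direct reports are Yves Patel — 1 peer.

1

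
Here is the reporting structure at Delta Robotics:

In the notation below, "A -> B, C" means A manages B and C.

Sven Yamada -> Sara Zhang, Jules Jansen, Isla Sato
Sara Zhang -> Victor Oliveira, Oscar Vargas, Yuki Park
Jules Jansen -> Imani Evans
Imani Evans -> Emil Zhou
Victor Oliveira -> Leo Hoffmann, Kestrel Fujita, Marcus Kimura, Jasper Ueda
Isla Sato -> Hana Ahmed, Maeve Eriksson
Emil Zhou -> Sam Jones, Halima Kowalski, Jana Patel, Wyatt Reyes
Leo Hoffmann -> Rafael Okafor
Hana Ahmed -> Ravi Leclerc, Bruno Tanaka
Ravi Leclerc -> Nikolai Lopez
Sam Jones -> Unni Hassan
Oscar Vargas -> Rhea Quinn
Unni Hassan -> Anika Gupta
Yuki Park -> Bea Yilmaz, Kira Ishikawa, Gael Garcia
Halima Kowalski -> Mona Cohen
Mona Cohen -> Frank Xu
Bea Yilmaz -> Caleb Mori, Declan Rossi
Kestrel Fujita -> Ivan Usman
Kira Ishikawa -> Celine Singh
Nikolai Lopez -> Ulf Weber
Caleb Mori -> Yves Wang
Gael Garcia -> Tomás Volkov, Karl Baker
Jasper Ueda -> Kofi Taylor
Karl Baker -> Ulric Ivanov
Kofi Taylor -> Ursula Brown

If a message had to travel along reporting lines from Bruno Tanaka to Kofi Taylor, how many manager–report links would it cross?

7

Bruno Tanaka is 3 levels below Sven Yamada, and Kofi Taylor is 4 levels below Sven Yamada (their lowest common manager). The shortest path runs up from Bruno Tanaka to Sven Yamada and back down to Kofi Taylor: 3 + 4 = 7 links.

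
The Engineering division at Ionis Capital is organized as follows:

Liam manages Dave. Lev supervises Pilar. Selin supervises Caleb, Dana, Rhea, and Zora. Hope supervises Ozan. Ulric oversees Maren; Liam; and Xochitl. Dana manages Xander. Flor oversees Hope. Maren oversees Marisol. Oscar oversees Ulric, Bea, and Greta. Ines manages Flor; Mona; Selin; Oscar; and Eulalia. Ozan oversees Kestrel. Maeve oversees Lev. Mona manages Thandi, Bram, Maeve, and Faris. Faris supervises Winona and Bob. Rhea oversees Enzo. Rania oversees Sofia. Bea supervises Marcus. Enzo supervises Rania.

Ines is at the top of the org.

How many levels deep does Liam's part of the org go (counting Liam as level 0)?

1

The longest chain under Liam runs Liam → Dave, which is 1 level below Liam.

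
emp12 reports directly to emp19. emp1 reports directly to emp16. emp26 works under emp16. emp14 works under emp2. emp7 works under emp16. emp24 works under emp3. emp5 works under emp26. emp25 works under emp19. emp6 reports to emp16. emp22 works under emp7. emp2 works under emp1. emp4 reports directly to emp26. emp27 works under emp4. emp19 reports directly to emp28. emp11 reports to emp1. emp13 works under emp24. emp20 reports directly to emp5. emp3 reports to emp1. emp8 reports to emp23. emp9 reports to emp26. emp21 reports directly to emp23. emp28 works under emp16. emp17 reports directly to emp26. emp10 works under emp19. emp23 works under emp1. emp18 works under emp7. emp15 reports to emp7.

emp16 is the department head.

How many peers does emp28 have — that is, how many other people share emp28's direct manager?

4

emp28 reports to emp16. emp16's other direct reports are emp26, emp1, emp7, emp6 — 4 peers.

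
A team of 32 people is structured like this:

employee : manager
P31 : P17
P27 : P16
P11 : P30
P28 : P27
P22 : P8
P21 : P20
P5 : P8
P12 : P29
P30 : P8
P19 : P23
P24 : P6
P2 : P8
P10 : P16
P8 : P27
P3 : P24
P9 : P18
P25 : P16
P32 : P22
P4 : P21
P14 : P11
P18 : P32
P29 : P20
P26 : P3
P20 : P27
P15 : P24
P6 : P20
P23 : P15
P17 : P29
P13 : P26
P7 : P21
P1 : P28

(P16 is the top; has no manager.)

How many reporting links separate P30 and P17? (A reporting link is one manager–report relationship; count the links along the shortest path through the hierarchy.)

P30 is 2 levels below P27, and P17 is 3 levels below P27 (their lowest common manager). The shortest path runs up from P30 to P27 and back down to P17: 2 + 3 = 5 links.

5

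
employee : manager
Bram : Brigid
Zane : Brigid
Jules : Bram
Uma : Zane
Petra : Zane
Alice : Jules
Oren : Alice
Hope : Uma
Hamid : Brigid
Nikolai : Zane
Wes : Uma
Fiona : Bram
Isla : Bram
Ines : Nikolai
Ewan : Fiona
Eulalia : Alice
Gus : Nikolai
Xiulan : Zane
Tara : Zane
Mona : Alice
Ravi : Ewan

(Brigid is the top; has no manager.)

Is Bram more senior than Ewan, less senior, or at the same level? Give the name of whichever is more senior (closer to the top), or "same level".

Bram is 1 level below Brigid; Ewan is 3. Bram is higher.

Bram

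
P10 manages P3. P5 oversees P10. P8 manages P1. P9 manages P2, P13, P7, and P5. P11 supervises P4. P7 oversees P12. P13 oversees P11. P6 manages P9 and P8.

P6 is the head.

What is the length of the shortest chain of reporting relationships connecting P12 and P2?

3

P12 is 2 levels below P9, and P2 is 1 level below P9 (their lowest common manager). The shortest path runs up from P12 to P9 and back down to P2: 2 + 1 = 3 links.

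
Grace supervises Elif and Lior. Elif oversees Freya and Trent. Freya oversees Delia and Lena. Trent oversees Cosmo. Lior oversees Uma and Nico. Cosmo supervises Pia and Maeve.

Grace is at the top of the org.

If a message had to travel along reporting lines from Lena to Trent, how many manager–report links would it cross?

Lena is 2 levels below Elif, and Trent is 1 level below Elif (their lowest common manager). The shortest path runs up from Lena to Elif and back down to Trent: 2 + 1 = 3 links.

3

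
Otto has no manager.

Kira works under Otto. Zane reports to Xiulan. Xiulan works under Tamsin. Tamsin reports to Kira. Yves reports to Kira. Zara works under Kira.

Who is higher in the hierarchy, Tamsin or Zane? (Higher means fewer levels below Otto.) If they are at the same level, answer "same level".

Tamsin

Tamsin is 2 levels below Otto; Zane is 4. Tamsin is higher.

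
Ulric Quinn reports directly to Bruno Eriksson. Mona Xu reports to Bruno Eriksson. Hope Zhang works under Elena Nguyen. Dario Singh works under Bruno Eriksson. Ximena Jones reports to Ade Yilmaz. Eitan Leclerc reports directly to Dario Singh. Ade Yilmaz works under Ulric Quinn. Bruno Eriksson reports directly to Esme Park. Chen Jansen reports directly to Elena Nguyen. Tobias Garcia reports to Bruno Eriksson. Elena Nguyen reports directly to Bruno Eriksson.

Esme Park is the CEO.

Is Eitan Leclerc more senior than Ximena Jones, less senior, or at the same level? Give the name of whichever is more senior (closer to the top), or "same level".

Eitan Leclerc is 3 levels below Esme Park; Ximena Jones is 4. Eitan Leclerc is higher.

Eitan Leclerc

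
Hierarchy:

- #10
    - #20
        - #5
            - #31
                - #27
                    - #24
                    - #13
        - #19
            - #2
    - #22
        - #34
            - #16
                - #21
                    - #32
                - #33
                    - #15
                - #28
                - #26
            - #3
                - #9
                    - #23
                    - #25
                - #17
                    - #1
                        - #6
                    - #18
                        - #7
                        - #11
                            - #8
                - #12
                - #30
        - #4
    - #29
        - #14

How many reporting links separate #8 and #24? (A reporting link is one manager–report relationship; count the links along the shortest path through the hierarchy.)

#8 is 7 levels below #10, and #24 is 5 levels below #10 (their lowest common manager). The shortest path runs up from #8 to #10 and back down to #24: 7 + 5 = 12 links.

12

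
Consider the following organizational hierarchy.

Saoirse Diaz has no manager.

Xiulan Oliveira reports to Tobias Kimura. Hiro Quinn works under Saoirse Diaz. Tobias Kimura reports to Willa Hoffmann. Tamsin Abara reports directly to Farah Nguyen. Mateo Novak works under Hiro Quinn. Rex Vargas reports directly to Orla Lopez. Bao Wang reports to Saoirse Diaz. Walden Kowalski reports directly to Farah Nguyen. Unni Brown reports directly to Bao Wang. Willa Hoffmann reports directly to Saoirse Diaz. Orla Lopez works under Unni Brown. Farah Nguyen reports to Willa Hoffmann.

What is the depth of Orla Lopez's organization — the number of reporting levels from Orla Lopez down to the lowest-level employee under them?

The longest chain under Orla Lopez runs Orla Lopez → Rex Vargas, which is 1 level below Orla Lopez.

1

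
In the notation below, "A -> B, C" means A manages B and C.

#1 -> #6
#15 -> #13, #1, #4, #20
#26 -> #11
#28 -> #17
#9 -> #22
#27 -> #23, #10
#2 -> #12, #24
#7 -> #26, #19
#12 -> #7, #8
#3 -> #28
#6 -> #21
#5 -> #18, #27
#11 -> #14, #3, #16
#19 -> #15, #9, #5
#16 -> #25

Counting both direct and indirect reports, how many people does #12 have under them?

#12 directly manages #7, #8. Under #7: #19, #5, #27, #10, #23, #18, #9, #22, #15, #20, #4, #1, #6, #21, #13, #26, #11, #16, #25, #3, #28, #17, #14 (23). #8 has no reports. So #12's organization is 2 direct reports plus everyone under them: 24 + 1 = 25.

25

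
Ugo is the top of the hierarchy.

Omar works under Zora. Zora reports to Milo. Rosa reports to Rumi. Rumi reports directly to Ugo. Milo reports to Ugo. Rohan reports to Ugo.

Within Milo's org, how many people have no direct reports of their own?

The only person in Milo's organization with no one reporting to them is Omar. That is 1.

1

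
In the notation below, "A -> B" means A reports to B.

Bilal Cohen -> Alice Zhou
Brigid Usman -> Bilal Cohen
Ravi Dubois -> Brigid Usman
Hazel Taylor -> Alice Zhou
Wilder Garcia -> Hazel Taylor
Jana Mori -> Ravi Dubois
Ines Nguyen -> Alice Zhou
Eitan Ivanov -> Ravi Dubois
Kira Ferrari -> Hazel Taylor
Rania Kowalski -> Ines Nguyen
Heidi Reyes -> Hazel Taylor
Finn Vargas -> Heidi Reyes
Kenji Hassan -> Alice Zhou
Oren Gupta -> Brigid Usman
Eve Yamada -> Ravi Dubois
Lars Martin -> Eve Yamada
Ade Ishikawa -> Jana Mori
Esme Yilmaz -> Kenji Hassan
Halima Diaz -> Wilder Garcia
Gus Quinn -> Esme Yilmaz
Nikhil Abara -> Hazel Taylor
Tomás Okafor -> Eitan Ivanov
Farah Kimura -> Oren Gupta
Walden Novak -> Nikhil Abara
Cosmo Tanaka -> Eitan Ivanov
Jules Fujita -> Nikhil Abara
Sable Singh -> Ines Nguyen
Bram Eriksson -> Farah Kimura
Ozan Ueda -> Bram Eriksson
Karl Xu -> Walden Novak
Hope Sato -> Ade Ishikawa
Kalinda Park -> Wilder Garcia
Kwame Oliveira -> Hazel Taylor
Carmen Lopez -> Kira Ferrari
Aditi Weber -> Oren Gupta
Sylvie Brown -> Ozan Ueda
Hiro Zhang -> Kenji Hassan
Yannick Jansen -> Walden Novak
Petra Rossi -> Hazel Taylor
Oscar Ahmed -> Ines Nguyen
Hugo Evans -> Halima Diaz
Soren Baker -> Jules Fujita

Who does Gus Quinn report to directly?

Esme Yilmaz

Gus Quinn reports directly to Esme Yilmaz.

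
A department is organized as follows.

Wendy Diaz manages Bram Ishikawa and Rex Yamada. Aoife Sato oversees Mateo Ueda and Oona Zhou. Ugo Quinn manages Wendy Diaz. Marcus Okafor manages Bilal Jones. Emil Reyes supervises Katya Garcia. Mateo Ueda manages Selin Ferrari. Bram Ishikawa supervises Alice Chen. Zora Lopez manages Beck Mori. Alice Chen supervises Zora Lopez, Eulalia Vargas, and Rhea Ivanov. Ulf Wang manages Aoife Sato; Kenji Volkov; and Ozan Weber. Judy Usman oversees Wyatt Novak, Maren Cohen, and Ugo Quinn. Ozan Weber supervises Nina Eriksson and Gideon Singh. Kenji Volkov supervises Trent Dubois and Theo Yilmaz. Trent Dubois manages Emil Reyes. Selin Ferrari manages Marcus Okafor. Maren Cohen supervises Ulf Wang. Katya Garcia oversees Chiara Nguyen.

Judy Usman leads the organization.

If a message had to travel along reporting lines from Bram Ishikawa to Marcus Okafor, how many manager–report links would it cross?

Bram Ishikawa is 3 levels below Judy Usman, and Marcus Okafor is 6 levels below Judy Usman (their lowest common manager). The shortest path runs up from Bram Ishikawa to Judy Usman and back down to Marcus Okafor: 3 + 6 = 9 links.

9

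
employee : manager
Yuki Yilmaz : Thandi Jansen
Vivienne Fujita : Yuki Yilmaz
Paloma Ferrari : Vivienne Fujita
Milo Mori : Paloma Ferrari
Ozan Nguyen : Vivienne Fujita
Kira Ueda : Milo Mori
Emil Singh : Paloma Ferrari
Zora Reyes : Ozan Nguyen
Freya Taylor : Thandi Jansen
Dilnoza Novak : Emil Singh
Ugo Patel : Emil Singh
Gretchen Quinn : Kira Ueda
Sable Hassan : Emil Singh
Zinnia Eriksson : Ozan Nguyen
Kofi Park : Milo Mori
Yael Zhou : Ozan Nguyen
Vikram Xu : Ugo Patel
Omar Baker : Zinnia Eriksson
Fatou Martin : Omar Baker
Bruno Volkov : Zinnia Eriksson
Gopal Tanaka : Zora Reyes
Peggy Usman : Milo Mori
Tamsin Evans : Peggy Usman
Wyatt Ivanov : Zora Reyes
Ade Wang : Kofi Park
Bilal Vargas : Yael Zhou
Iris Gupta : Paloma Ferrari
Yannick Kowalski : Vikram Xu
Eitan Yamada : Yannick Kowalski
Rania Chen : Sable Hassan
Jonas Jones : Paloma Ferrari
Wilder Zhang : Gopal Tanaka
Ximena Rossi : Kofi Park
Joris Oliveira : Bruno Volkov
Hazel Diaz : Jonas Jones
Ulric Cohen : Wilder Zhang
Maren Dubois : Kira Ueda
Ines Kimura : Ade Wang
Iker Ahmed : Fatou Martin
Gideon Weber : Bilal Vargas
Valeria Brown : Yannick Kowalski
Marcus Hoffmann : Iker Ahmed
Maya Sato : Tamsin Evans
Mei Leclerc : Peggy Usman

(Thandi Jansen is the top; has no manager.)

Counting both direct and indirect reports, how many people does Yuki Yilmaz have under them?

42

Yuki Yilmaz directly manages Vivienne Fujita. Under Vivienne Fujita: Ozan Nguyen, Yael Zhou, Bilal Vargas, Gideon Weber, Zinnia Eriksson, Bruno Volkov, Joris Oliveira, Omar Baker, Fatou Martin, Iker Ahmed, Marcus Hoffmann, Zora Reyes, Wyatt Ivanov, Gopal Tanaka, Wilder Zhang, Ulric Cohen, Paloma Ferrari, Jonas Jones, Hazel Diaz, Iris Gupta, Emil Singh, Sable Hassan, Rania Chen, Ugo Patel, Vikram Xu, Yannick Kowalski, Valeria Brown, Eitan Yamada, Dilnoza Novak, Milo Mori, Peggy Usman, Mei Leclerc, Tamsin Evans, Maya Sato, Kofi Park, Ximena Rossi, Ade Wang, Ines Kimura, Kira Ueda, Maren Dubois, Gretchen Quinn (41). That's 42 in total.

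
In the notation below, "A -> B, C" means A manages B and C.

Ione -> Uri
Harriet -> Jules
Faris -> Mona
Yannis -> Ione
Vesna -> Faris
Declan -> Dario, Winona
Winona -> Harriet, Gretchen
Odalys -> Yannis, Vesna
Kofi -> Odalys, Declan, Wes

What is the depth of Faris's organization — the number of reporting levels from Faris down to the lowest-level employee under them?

The longest chain under Faris runs Faris → Mona, which is 1 level below Faris.

1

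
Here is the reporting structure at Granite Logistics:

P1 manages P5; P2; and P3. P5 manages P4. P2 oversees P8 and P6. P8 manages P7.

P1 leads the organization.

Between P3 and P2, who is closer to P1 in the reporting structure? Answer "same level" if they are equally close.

same level

Both P3 and P2 are 1 level below P1.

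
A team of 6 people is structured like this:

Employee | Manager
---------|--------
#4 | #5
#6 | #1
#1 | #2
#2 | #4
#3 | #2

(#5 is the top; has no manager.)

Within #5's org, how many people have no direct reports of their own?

The people in #5's organization with no one reporting to them are #3, #6. That is 2.

2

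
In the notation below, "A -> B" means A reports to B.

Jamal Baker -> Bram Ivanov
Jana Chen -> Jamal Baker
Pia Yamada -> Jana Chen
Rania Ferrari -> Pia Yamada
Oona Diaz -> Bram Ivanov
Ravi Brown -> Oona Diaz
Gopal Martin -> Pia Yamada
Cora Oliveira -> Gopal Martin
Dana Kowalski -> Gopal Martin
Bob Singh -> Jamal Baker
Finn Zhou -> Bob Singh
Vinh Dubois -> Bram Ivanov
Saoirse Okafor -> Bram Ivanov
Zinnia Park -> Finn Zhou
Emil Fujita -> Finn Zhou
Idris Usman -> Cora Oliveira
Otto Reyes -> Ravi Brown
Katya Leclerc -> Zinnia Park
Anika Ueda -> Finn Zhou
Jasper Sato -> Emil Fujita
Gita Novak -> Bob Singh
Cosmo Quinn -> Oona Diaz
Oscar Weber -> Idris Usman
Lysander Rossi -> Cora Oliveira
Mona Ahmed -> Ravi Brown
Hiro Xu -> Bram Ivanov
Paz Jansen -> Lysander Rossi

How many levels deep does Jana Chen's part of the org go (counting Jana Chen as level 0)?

5

The longest chain under Jana Chen runs Jana Chen → Pia Yamada → Gopal Martin → Cora Oliveira → Lysander Rossi → Paz Jansen, which is 5 levels below Jana Chen.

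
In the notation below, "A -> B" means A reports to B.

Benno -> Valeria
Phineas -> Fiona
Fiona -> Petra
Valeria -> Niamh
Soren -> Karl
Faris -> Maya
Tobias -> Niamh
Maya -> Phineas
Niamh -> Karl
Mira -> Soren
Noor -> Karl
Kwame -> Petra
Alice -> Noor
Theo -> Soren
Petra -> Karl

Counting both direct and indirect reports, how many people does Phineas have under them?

Phineas directly manages Maya. Under Maya: Faris (1). That's 2 in total.

2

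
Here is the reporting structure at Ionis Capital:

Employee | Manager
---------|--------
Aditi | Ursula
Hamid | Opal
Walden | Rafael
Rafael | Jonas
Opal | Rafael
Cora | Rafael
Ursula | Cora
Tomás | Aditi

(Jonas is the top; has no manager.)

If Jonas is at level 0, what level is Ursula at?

Chain from Ursula up to Jonas: Ursula → Cora → Rafael → Jonas. That is 3 steps up, so Ursula is 3 levels below Jonas.

3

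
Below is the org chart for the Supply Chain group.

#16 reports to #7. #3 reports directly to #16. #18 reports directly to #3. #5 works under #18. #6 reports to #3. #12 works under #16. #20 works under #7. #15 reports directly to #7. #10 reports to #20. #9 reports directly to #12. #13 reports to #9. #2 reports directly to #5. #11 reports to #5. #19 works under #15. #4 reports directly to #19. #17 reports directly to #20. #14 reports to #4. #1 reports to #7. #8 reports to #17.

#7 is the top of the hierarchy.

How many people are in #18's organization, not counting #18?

3

#18 directly manages #5. Under #5: #11, #2 (2). That's 3 in total.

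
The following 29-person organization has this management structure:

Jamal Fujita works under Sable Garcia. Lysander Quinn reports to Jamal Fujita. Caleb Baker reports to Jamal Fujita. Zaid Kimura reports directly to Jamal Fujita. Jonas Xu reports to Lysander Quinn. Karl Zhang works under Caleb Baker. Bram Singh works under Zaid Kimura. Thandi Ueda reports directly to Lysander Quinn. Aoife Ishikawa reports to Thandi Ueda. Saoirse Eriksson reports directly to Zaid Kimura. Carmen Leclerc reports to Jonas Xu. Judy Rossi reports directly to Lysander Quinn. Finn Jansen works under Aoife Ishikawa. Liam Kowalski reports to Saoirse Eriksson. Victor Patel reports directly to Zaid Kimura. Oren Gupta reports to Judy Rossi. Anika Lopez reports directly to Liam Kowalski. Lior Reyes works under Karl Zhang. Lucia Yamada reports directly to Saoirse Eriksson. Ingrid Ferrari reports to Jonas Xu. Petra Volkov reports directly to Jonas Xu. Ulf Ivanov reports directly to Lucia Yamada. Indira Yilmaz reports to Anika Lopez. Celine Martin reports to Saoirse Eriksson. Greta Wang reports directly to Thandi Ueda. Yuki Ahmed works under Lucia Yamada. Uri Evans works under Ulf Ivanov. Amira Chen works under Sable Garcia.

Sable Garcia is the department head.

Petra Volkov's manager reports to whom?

Lysander Quinn

Petra Volkov reports to Jonas Xu, and Jonas Xu reports to Lysander Quinn. So Petra Volkov's skip-level manager is Lysander Quinn.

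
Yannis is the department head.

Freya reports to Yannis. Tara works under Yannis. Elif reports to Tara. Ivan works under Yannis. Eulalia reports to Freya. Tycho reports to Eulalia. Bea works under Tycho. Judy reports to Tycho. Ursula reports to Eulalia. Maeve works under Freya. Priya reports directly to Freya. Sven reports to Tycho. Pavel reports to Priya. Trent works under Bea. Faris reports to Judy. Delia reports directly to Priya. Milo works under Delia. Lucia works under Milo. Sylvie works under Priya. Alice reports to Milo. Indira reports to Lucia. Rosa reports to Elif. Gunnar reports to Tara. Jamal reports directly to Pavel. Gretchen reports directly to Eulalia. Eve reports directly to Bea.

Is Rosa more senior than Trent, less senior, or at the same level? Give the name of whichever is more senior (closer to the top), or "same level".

Rosa is 3 levels below Yannis; Trent is 5. Rosa is higher.

Rosa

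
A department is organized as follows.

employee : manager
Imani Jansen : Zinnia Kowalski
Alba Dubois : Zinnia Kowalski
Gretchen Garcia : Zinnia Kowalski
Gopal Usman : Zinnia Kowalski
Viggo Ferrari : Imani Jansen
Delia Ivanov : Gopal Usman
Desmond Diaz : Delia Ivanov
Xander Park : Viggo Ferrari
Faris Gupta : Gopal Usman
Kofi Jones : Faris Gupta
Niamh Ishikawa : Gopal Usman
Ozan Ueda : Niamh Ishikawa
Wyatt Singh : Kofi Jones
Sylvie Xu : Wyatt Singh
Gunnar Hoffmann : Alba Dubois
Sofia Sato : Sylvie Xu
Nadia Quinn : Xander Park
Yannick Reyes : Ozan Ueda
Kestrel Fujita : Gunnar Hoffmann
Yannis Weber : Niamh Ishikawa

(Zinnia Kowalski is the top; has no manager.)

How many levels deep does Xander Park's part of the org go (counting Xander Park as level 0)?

The longest chain under Xander Park runs Xander Park → Nadia Quinn, which is 1 level below Xander Park.

1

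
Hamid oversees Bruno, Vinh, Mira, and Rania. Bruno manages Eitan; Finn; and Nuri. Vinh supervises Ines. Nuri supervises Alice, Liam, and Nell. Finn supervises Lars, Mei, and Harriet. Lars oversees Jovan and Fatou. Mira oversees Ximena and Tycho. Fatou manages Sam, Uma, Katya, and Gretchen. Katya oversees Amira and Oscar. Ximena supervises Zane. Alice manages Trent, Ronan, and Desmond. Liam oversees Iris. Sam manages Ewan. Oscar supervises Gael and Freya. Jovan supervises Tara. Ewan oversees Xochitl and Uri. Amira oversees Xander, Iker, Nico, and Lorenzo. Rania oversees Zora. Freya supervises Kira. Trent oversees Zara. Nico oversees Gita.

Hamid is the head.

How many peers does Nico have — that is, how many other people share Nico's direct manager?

3

Nico reports to Amira. Amira's other direct reports are Xander, Iker, Lorenzo — 3 peers.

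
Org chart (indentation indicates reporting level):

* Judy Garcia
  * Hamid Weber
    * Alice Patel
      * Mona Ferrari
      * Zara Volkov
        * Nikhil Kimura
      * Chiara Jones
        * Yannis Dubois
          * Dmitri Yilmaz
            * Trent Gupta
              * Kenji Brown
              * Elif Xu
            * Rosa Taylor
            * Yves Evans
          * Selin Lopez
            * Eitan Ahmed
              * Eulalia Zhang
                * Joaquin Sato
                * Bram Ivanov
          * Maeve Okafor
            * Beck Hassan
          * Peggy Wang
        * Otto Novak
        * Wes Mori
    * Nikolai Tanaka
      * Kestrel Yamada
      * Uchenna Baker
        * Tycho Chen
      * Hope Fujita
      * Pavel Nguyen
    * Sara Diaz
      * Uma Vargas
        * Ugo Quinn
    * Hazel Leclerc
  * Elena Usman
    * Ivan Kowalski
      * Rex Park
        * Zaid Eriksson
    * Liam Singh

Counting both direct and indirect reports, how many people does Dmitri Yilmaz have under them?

Dmitri Yilmaz directly manages Trent Gupta, Rosa Taylor, Yves Evans. Under Trent Gupta: Elif Xu, Kenji Brown (2). Rosa Taylor has no reports. Yves Evans has no reports. So Dmitri Yilmaz's organization is 3 direct reports plus everyone under them: 3 + 1 + 1 = 5.

5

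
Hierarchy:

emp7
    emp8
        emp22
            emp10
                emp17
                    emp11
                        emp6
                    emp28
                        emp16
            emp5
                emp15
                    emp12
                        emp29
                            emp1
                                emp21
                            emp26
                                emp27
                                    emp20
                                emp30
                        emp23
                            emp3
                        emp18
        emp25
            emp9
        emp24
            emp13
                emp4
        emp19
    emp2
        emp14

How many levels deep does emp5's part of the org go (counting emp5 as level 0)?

6

The longest chain under emp5 runs emp5 → emp15 → emp12 → emp29 → emp26 → emp27 → emp20, which is 6 levels below emp5.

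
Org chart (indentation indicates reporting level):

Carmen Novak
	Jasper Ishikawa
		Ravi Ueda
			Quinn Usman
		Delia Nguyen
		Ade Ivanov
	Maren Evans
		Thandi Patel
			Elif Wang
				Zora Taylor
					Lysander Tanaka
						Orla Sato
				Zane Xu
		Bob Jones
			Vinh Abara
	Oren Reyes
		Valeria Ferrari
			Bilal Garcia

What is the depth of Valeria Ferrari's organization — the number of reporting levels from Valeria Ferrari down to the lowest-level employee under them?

1

The longest chain under Valeria Ferrari runs Valeria Ferrari → Bilal Garcia, which is 1 level below Valeria Ferrari.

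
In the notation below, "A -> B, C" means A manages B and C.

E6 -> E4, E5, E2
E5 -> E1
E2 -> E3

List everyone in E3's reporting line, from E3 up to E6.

E3 reports to E2. E2 reports to E6. E6 is at the top.

E3 -> E2 -> E6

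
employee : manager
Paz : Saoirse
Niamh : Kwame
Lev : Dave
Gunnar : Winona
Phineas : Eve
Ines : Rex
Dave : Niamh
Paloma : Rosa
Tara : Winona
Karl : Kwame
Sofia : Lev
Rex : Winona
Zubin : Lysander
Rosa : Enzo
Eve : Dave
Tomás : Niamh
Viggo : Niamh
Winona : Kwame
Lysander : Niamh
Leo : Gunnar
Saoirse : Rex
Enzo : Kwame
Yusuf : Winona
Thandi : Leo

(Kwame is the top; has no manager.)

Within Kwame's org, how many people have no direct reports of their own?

The people in Kwame's organization with no one reporting to them are Paloma, Tomás, Viggo, Sofia, Phineas, Zubin, Karl, Yusuf, Tara, Thandi, Ines, Paz. That is 12.

12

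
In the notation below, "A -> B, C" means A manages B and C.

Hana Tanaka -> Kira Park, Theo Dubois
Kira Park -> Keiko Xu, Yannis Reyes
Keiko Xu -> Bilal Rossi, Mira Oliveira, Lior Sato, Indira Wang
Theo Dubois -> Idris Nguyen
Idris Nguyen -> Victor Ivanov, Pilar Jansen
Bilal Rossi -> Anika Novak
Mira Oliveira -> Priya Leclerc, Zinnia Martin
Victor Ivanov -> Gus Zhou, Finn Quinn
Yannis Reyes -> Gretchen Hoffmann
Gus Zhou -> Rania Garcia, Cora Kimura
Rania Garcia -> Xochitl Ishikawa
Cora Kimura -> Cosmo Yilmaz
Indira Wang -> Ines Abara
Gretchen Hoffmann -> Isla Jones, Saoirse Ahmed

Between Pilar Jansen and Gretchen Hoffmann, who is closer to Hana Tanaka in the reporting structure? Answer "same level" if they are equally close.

same level

Both Pilar Jansen and Gretchen Hoffmann are 3 levels below Hana Tanaka.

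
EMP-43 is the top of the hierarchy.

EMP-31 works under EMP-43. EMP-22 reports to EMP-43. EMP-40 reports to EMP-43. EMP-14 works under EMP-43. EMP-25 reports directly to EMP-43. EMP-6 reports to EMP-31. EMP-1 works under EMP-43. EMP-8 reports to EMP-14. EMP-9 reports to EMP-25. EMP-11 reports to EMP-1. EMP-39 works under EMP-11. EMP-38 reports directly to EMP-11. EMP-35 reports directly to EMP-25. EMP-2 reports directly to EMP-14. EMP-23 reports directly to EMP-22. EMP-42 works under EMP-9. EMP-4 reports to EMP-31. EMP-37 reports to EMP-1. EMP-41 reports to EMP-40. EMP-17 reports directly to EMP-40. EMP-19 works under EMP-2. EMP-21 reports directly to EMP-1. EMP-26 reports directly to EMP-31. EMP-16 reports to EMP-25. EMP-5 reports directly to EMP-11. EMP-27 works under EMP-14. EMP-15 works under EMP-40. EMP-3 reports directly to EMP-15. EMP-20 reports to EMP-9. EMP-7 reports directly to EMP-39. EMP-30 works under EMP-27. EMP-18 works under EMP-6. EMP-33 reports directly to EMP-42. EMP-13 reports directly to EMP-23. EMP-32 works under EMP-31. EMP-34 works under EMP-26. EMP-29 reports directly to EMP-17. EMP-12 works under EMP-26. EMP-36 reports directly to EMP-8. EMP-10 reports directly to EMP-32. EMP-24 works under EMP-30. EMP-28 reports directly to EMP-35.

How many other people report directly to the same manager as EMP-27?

2

EMP-27 reports to EMP-14. EMP-14's other direct reports are EMP-8, EMP-2 — 2 peers.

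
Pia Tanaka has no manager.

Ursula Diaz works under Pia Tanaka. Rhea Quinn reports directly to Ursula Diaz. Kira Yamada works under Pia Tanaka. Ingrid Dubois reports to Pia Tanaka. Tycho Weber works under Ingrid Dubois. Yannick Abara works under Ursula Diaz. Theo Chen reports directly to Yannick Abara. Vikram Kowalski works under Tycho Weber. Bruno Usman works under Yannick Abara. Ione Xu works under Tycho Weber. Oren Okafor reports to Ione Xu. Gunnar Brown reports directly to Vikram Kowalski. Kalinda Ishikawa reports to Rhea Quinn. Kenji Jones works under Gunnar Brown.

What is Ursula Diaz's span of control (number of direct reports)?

Ursula Diaz directly manages Rhea Quinn, Yannick Abara. That is 2 direct reports.

2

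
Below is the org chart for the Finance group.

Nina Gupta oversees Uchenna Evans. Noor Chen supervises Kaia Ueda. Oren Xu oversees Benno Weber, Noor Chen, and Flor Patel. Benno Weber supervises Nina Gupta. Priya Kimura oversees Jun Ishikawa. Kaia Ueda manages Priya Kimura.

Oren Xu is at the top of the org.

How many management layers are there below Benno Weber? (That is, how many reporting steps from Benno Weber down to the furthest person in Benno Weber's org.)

2

The longest chain under Benno Weber runs Benno Weber → Nina Gupta → Uchenna Evans, which is 2 levels below Benno Weber.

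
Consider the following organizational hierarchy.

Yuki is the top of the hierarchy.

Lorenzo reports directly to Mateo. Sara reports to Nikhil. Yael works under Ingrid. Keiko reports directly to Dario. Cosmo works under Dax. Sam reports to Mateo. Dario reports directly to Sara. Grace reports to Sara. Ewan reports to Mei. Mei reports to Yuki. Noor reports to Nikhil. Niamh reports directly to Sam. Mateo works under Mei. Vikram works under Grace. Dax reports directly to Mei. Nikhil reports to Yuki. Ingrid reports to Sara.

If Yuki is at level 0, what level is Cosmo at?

Chain from Cosmo up to Yuki: Cosmo → Dax → Mei → Yuki. That is 3 steps up, so Cosmo is 3 levels below Yuki.

3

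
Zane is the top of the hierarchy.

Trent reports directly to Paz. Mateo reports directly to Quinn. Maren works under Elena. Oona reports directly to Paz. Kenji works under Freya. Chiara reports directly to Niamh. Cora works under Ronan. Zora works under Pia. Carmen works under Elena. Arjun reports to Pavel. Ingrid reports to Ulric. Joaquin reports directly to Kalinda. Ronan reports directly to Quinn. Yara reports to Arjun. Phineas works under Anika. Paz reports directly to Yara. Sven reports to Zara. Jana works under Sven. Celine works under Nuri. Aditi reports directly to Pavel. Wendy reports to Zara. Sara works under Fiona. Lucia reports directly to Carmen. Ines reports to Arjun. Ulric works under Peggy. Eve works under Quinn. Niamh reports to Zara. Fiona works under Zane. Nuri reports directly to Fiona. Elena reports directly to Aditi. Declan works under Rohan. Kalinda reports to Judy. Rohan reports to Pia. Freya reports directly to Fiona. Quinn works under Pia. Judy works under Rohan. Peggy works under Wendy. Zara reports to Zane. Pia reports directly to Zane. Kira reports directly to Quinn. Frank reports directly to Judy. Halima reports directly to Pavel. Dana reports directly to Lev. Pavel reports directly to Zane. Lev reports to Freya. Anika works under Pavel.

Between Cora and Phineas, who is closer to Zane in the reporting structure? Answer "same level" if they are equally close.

Cora is 4 levels below Zane; Phineas is 3. Phineas is higher.

Phineas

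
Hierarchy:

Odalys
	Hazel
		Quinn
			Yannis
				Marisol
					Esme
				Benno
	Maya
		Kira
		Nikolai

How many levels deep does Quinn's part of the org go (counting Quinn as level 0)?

3

The longest chain under Quinn runs Quinn → Yannis → Marisol → Esme, which is 3 levels below Quinn.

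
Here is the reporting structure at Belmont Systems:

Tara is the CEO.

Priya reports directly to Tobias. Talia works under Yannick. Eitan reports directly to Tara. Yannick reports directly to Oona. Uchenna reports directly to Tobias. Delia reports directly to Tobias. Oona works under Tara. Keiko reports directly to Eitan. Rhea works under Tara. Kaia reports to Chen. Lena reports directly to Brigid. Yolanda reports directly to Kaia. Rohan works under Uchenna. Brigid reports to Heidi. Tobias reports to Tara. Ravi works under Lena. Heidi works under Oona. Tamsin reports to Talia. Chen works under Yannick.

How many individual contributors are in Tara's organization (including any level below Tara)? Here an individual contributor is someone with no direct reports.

8

The people in Tara's organization with no one reporting to them are Keiko, Rohan, Delia, Priya, Rhea, Yolanda, Tamsin, Ravi. That is 8.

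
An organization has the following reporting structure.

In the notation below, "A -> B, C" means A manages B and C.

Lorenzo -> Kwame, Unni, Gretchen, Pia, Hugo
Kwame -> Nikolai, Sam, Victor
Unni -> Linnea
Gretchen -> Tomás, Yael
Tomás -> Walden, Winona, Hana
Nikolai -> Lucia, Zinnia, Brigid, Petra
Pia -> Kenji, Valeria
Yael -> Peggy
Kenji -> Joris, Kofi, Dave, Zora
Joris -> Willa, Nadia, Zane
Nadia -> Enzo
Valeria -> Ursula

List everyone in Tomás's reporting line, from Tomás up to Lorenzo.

Tomás -> Gretchen -> Lorenzo

Tomás reports to Gretchen. Gretchen reports to Lorenzo. Lorenzo is at the top.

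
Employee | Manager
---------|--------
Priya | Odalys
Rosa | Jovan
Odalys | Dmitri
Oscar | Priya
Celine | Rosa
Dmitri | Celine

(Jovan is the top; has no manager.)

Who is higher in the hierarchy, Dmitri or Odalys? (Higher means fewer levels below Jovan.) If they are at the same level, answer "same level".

Dmitri is 3 levels below Jovan; Odalys is 4. Dmitri is higher.

Dmitri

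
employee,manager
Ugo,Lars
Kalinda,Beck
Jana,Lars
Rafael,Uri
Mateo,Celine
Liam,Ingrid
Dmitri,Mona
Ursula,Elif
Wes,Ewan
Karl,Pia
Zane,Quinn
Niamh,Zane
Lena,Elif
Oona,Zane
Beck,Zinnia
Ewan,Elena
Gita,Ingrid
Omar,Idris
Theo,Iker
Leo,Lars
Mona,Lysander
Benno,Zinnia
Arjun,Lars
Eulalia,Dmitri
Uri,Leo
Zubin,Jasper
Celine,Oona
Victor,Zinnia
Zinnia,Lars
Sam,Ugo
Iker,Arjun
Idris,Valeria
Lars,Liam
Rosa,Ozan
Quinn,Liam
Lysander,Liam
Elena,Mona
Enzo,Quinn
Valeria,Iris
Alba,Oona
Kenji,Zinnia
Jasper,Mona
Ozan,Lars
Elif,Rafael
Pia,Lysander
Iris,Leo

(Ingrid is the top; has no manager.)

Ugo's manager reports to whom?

Ugo reports to Lars, and Lars reports to Liam. So Ugo's skip-level manager is Liam.

Liam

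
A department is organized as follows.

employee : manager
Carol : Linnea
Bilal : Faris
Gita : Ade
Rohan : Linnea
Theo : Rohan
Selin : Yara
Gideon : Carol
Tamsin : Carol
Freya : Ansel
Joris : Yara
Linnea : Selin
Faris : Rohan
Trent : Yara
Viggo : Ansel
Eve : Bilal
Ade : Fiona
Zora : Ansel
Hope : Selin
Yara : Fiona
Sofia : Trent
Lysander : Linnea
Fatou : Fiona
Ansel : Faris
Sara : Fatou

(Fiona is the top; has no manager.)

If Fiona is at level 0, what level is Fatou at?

Chain from Fatou up to Fiona: Fatou → Fiona. That is 1 step up, so Fatou is 1 level below Fiona.

1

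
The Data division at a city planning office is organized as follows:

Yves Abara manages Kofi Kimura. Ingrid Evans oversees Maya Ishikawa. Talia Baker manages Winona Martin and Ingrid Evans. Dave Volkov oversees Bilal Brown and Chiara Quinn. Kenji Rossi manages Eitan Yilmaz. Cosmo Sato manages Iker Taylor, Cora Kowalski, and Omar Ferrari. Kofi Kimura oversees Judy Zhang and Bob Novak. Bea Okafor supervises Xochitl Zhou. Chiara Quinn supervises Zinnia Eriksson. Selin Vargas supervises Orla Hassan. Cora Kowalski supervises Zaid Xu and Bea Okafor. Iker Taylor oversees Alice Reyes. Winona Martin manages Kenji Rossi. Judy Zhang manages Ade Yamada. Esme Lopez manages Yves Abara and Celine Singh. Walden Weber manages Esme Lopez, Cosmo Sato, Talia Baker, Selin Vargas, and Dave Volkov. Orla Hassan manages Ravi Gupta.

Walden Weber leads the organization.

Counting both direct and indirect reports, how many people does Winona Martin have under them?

Winona Martin directly manages Kenji Rossi. Under Kenji Rossi: Eitan Yilmaz (1). That's 2 in total.

2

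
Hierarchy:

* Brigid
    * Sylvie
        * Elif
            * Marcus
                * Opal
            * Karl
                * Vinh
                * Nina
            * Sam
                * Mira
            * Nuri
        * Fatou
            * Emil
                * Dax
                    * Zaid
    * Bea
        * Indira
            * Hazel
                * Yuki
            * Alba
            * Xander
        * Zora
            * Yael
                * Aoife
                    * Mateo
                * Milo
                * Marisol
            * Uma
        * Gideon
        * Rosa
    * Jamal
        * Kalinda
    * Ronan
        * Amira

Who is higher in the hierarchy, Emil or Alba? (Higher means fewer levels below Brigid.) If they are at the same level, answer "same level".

Both Emil and Alba are 3 levels below Brigid.

same level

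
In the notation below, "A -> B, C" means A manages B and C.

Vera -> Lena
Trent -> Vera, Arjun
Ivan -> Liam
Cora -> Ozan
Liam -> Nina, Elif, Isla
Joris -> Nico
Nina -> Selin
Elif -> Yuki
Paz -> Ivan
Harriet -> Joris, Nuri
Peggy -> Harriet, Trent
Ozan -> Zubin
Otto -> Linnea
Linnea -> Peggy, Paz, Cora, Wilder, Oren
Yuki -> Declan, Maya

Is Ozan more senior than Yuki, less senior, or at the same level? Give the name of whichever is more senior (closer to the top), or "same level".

Ozan

Ozan is 3 levels below Otto; Yuki is 6. Ozan is higher.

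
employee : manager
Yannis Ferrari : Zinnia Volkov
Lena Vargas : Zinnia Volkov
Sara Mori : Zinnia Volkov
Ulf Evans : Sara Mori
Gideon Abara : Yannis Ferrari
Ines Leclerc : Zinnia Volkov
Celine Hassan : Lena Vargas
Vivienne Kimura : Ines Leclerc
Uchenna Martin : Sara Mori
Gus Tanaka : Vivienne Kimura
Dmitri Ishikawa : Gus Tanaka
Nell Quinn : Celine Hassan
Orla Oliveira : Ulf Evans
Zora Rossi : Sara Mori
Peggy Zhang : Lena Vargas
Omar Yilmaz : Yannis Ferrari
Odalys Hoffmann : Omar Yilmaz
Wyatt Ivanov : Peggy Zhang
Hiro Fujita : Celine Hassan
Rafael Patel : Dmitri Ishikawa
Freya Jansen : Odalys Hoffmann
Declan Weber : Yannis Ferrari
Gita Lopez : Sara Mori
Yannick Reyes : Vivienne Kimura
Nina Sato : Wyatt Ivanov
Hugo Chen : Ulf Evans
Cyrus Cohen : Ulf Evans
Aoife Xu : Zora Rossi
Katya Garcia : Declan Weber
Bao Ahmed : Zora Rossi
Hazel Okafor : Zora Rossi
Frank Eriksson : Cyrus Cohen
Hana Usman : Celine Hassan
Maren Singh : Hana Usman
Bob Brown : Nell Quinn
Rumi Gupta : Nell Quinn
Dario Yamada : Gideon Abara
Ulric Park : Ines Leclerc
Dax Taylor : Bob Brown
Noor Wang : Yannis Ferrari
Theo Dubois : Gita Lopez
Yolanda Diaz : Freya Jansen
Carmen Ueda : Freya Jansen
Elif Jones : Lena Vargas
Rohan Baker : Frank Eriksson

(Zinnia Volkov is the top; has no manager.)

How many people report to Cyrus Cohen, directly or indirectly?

Cyrus Cohen directly manages Frank Eriksson. Under Frank Eriksson: Rohan Baker (1). That's 2 in total.

2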